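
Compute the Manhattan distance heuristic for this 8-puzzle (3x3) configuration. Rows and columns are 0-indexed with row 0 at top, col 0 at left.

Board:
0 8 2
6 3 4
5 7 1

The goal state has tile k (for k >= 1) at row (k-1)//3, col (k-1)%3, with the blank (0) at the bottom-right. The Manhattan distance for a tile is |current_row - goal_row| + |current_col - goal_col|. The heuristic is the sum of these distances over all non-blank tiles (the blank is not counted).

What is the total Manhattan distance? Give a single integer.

Tile 8: (0,1)->(2,1) = 2
Tile 2: (0,2)->(0,1) = 1
Tile 6: (1,0)->(1,2) = 2
Tile 3: (1,1)->(0,2) = 2
Tile 4: (1,2)->(1,0) = 2
Tile 5: (2,0)->(1,1) = 2
Tile 7: (2,1)->(2,0) = 1
Tile 1: (2,2)->(0,0) = 4
Sum: 2 + 1 + 2 + 2 + 2 + 2 + 1 + 4 = 16

Answer: 16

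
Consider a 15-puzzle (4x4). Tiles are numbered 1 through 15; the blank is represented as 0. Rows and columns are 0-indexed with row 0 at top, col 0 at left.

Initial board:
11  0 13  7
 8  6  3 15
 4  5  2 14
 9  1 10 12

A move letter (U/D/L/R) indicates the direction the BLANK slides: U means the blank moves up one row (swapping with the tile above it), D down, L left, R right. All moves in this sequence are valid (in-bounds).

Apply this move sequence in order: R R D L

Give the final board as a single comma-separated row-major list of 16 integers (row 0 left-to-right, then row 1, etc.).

Answer: 11, 13, 7, 15, 8, 6, 0, 3, 4, 5, 2, 14, 9, 1, 10, 12

Derivation:
After move 1 (R):
11 13  0  7
 8  6  3 15
 4  5  2 14
 9  1 10 12

After move 2 (R):
11 13  7  0
 8  6  3 15
 4  5  2 14
 9  1 10 12

After move 3 (D):
11 13  7 15
 8  6  3  0
 4  5  2 14
 9  1 10 12

After move 4 (L):
11 13  7 15
 8  6  0  3
 4  5  2 14
 9  1 10 12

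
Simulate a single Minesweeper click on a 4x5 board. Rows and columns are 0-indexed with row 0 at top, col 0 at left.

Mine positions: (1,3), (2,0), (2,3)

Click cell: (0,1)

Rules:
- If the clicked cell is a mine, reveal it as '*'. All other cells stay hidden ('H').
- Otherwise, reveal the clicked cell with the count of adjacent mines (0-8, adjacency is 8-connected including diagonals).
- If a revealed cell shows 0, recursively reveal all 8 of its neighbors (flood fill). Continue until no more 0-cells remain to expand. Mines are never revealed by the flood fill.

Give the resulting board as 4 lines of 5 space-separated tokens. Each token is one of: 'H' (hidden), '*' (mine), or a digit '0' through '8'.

0 0 1 H H
1 1 2 H H
H H H H H
H H H H H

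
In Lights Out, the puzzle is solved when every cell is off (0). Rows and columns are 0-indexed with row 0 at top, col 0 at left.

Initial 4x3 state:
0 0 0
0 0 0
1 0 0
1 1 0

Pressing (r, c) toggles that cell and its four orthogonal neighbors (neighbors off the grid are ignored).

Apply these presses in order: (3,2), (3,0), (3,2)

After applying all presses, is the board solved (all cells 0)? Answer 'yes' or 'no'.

After press 1 at (3,2):
0 0 0
0 0 0
1 0 1
1 0 1

After press 2 at (3,0):
0 0 0
0 0 0
0 0 1
0 1 1

After press 3 at (3,2):
0 0 0
0 0 0
0 0 0
0 0 0

Lights still on: 0

Answer: yes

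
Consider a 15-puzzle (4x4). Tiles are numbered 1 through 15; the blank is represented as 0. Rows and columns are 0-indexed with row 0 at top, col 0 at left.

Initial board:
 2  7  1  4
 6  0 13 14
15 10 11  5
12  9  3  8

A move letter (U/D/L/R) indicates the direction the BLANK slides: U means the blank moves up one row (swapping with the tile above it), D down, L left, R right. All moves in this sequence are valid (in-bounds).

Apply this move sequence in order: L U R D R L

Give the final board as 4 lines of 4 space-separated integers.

Answer:  7  6  1  4
 2  0 13 14
15 10 11  5
12  9  3  8

Derivation:
After move 1 (L):
 2  7  1  4
 0  6 13 14
15 10 11  5
12  9  3  8

After move 2 (U):
 0  7  1  4
 2  6 13 14
15 10 11  5
12  9  3  8

After move 3 (R):
 7  0  1  4
 2  6 13 14
15 10 11  5
12  9  3  8

After move 4 (D):
 7  6  1  4
 2  0 13 14
15 10 11  5
12  9  3  8

After move 5 (R):
 7  6  1  4
 2 13  0 14
15 10 11  5
12  9  3  8

After move 6 (L):
 7  6  1  4
 2  0 13 14
15 10 11  5
12  9  3  8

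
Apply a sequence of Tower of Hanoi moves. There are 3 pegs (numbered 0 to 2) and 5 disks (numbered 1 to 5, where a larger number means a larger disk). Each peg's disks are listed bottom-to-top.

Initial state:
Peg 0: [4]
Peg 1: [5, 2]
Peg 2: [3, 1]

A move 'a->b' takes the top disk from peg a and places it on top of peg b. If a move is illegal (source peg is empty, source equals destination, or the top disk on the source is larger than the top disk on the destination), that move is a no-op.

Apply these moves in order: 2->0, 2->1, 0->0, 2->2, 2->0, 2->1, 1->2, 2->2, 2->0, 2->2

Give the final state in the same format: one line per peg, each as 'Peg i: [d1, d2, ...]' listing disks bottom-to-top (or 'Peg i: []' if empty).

Answer: Peg 0: [4, 1]
Peg 1: [5]
Peg 2: [3, 2]

Derivation:
After move 1 (2->0):
Peg 0: [4, 1]
Peg 1: [5, 2]
Peg 2: [3]

After move 2 (2->1):
Peg 0: [4, 1]
Peg 1: [5, 2]
Peg 2: [3]

After move 3 (0->0):
Peg 0: [4, 1]
Peg 1: [5, 2]
Peg 2: [3]

After move 4 (2->2):
Peg 0: [4, 1]
Peg 1: [5, 2]
Peg 2: [3]

After move 5 (2->0):
Peg 0: [4, 1]
Peg 1: [5, 2]
Peg 2: [3]

After move 6 (2->1):
Peg 0: [4, 1]
Peg 1: [5, 2]
Peg 2: [3]

After move 7 (1->2):
Peg 0: [4, 1]
Peg 1: [5]
Peg 2: [3, 2]

After move 8 (2->2):
Peg 0: [4, 1]
Peg 1: [5]
Peg 2: [3, 2]

After move 9 (2->0):
Peg 0: [4, 1]
Peg 1: [5]
Peg 2: [3, 2]

After move 10 (2->2):
Peg 0: [4, 1]
Peg 1: [5]
Peg 2: [3, 2]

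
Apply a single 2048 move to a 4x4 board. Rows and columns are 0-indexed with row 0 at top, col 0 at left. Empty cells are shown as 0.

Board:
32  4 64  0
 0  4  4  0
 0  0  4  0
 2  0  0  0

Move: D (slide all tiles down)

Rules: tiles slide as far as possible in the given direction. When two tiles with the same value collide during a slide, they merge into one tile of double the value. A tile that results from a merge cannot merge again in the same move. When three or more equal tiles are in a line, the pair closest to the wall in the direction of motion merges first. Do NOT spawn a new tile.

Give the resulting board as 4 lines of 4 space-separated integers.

Slide down:
col 0: [32, 0, 0, 2] -> [0, 0, 32, 2]
col 1: [4, 4, 0, 0] -> [0, 0, 0, 8]
col 2: [64, 4, 4, 0] -> [0, 0, 64, 8]
col 3: [0, 0, 0, 0] -> [0, 0, 0, 0]

Answer:  0  0  0  0
 0  0  0  0
32  0 64  0
 2  8  8  0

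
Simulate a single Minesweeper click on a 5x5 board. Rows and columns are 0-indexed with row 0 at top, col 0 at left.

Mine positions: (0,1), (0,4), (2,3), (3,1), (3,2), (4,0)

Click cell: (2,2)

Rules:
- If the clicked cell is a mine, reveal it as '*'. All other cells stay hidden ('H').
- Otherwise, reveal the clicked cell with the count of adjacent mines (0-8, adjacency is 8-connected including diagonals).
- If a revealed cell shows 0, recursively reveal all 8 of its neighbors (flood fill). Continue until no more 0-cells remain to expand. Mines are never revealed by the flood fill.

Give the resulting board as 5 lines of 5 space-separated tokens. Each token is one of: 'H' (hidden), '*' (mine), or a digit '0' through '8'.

H H H H H
H H H H H
H H 3 H H
H H H H H
H H H H H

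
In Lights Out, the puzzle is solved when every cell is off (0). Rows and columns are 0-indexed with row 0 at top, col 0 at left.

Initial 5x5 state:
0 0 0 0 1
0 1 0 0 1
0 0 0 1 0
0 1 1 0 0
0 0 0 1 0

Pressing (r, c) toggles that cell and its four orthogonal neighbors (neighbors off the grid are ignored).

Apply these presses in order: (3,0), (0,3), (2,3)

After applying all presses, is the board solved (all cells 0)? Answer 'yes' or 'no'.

After press 1 at (3,0):
0 0 0 0 1
0 1 0 0 1
1 0 0 1 0
1 0 1 0 0
1 0 0 1 0

After press 2 at (0,3):
0 0 1 1 0
0 1 0 1 1
1 0 0 1 0
1 0 1 0 0
1 0 0 1 0

After press 3 at (2,3):
0 0 1 1 0
0 1 0 0 1
1 0 1 0 1
1 0 1 1 0
1 0 0 1 0

Lights still on: 12

Answer: no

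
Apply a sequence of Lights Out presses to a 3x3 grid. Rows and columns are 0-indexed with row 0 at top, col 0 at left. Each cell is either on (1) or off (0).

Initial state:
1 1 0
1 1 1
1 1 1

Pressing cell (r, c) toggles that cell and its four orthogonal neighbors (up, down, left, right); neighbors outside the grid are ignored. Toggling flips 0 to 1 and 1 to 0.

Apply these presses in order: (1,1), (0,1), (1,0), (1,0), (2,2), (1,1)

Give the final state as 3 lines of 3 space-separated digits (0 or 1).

After press 1 at (1,1):
1 0 0
0 0 0
1 0 1

After press 2 at (0,1):
0 1 1
0 1 0
1 0 1

After press 3 at (1,0):
1 1 1
1 0 0
0 0 1

After press 4 at (1,0):
0 1 1
0 1 0
1 0 1

After press 5 at (2,2):
0 1 1
0 1 1
1 1 0

After press 6 at (1,1):
0 0 1
1 0 0
1 0 0

Answer: 0 0 1
1 0 0
1 0 0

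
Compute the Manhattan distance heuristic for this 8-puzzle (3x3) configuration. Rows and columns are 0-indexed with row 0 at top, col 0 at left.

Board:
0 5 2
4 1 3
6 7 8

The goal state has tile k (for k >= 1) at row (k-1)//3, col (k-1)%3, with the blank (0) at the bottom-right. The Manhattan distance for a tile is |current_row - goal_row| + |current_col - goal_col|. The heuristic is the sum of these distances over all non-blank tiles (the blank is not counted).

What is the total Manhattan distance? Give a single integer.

Tile 5: at (0,1), goal (1,1), distance |0-1|+|1-1| = 1
Tile 2: at (0,2), goal (0,1), distance |0-0|+|2-1| = 1
Tile 4: at (1,0), goal (1,0), distance |1-1|+|0-0| = 0
Tile 1: at (1,1), goal (0,0), distance |1-0|+|1-0| = 2
Tile 3: at (1,2), goal (0,2), distance |1-0|+|2-2| = 1
Tile 6: at (2,0), goal (1,2), distance |2-1|+|0-2| = 3
Tile 7: at (2,1), goal (2,0), distance |2-2|+|1-0| = 1
Tile 8: at (2,2), goal (2,1), distance |2-2|+|2-1| = 1
Sum: 1 + 1 + 0 + 2 + 1 + 3 + 1 + 1 = 10

Answer: 10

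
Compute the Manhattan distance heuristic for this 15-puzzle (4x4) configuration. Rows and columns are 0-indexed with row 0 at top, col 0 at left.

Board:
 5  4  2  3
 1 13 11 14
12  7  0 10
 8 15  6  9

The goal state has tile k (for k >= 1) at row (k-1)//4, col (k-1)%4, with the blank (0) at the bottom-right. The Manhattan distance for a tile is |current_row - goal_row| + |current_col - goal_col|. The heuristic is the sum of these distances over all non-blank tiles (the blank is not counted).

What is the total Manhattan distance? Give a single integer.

Answer: 34

Derivation:
Tile 5: at (0,0), goal (1,0), distance |0-1|+|0-0| = 1
Tile 4: at (0,1), goal (0,3), distance |0-0|+|1-3| = 2
Tile 2: at (0,2), goal (0,1), distance |0-0|+|2-1| = 1
Tile 3: at (0,3), goal (0,2), distance |0-0|+|3-2| = 1
Tile 1: at (1,0), goal (0,0), distance |1-0|+|0-0| = 1
Tile 13: at (1,1), goal (3,0), distance |1-3|+|1-0| = 3
Tile 11: at (1,2), goal (2,2), distance |1-2|+|2-2| = 1
Tile 14: at (1,3), goal (3,1), distance |1-3|+|3-1| = 4
Tile 12: at (2,0), goal (2,3), distance |2-2|+|0-3| = 3
Tile 7: at (2,1), goal (1,2), distance |2-1|+|1-2| = 2
Tile 10: at (2,3), goal (2,1), distance |2-2|+|3-1| = 2
Tile 8: at (3,0), goal (1,3), distance |3-1|+|0-3| = 5
Tile 15: at (3,1), goal (3,2), distance |3-3|+|1-2| = 1
Tile 6: at (3,2), goal (1,1), distance |3-1|+|2-1| = 3
Tile 9: at (3,3), goal (2,0), distance |3-2|+|3-0| = 4
Sum: 1 + 2 + 1 + 1 + 1 + 3 + 1 + 4 + 3 + 2 + 2 + 5 + 1 + 3 + 4 = 34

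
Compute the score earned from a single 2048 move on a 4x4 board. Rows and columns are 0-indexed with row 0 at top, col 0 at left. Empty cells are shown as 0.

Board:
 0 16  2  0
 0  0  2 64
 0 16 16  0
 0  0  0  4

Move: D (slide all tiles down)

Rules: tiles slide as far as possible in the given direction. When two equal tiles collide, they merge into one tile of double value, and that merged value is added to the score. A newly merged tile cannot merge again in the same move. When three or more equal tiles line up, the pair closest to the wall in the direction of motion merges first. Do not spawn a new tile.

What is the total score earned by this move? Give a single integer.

Answer: 36

Derivation:
Slide down:
col 0: [0, 0, 0, 0] -> [0, 0, 0, 0]  score +0 (running 0)
col 1: [16, 0, 16, 0] -> [0, 0, 0, 32]  score +32 (running 32)
col 2: [2, 2, 16, 0] -> [0, 0, 4, 16]  score +4 (running 36)
col 3: [0, 64, 0, 4] -> [0, 0, 64, 4]  score +0 (running 36)
Board after move:
 0  0  0  0
 0  0  0  0
 0  0  4 64
 0 32 16  4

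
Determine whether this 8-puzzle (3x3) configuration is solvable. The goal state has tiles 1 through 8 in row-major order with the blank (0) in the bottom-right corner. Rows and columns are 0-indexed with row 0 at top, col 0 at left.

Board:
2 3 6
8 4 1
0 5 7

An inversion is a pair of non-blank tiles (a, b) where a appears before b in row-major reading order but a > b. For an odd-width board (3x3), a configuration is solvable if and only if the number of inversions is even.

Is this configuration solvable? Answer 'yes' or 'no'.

Answer: yes

Derivation:
Inversions (pairs i<j in row-major order where tile[i] > tile[j] > 0): 10
10 is even, so the puzzle is solvable.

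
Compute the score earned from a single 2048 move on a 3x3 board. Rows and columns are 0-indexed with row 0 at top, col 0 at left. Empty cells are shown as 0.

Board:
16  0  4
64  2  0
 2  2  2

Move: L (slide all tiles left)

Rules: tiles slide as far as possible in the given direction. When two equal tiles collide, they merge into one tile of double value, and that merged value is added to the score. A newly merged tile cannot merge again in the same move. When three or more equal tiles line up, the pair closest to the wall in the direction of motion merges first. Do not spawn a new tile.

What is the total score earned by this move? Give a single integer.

Slide left:
row 0: [16, 0, 4] -> [16, 4, 0]  score +0 (running 0)
row 1: [64, 2, 0] -> [64, 2, 0]  score +0 (running 0)
row 2: [2, 2, 2] -> [4, 2, 0]  score +4 (running 4)
Board after move:
16  4  0
64  2  0
 4  2  0

Answer: 4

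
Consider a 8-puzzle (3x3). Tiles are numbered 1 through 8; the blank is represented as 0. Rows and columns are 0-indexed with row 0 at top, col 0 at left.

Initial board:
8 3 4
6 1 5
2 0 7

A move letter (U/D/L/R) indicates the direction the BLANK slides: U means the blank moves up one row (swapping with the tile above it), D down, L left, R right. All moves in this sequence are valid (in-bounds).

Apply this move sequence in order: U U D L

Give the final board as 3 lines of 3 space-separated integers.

Answer: 8 3 4
0 6 5
2 1 7

Derivation:
After move 1 (U):
8 3 4
6 0 5
2 1 7

After move 2 (U):
8 0 4
6 3 5
2 1 7

After move 3 (D):
8 3 4
6 0 5
2 1 7

After move 4 (L):
8 3 4
0 6 5
2 1 7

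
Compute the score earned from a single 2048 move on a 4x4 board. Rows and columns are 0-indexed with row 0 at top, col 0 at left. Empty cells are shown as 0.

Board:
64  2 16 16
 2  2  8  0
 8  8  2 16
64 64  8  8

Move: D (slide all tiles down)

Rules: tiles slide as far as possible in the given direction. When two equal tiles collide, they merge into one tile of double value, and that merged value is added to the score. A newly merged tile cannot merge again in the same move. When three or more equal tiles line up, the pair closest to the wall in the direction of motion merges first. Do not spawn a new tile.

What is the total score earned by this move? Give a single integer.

Slide down:
col 0: [64, 2, 8, 64] -> [64, 2, 8, 64]  score +0 (running 0)
col 1: [2, 2, 8, 64] -> [0, 4, 8, 64]  score +4 (running 4)
col 2: [16, 8, 2, 8] -> [16, 8, 2, 8]  score +0 (running 4)
col 3: [16, 0, 16, 8] -> [0, 0, 32, 8]  score +32 (running 36)
Board after move:
64  0 16  0
 2  4  8  0
 8  8  2 32
64 64  8  8

Answer: 36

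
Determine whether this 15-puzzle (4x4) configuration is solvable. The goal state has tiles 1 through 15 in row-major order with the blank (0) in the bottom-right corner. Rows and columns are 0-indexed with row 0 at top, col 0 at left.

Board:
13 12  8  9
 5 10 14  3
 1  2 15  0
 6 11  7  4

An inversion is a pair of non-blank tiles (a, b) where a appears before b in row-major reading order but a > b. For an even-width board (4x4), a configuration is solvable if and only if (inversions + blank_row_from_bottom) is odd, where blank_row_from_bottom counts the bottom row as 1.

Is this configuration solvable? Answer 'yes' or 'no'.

Inversions: 64
Blank is in row 2 (0-indexed from top), which is row 2 counting from the bottom (bottom = 1).
64 + 2 = 66, which is even, so the puzzle is not solvable.

Answer: no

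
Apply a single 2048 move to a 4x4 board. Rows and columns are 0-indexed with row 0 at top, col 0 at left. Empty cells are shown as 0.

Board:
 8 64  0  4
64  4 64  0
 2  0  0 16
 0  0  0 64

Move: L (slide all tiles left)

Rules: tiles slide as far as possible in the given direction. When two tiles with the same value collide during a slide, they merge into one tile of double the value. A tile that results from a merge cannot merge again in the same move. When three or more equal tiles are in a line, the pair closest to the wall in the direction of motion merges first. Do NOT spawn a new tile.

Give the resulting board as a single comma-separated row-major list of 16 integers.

Slide left:
row 0: [8, 64, 0, 4] -> [8, 64, 4, 0]
row 1: [64, 4, 64, 0] -> [64, 4, 64, 0]
row 2: [2, 0, 0, 16] -> [2, 16, 0, 0]
row 3: [0, 0, 0, 64] -> [64, 0, 0, 0]

Answer: 8, 64, 4, 0, 64, 4, 64, 0, 2, 16, 0, 0, 64, 0, 0, 0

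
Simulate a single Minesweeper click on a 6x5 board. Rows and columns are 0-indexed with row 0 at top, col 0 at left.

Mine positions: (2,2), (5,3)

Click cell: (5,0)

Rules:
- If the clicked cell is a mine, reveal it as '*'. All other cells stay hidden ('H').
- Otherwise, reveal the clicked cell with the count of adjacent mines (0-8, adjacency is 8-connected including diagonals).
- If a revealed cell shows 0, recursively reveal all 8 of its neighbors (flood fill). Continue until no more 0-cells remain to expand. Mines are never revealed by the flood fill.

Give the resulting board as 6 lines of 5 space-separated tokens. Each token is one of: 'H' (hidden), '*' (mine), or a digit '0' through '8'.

0 0 0 0 0
0 1 1 1 0
0 1 H 1 0
0 1 1 1 0
0 0 1 1 1
0 0 1 H H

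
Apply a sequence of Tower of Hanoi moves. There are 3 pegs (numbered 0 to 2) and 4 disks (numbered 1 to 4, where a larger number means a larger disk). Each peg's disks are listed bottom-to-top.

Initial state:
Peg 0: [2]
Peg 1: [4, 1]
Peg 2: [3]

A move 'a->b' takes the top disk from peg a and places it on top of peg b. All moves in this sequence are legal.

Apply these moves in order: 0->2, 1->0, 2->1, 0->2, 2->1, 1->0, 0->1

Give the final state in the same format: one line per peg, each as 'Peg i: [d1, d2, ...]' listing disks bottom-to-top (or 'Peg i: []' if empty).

After move 1 (0->2):
Peg 0: []
Peg 1: [4, 1]
Peg 2: [3, 2]

After move 2 (1->0):
Peg 0: [1]
Peg 1: [4]
Peg 2: [3, 2]

After move 3 (2->1):
Peg 0: [1]
Peg 1: [4, 2]
Peg 2: [3]

After move 4 (0->2):
Peg 0: []
Peg 1: [4, 2]
Peg 2: [3, 1]

After move 5 (2->1):
Peg 0: []
Peg 1: [4, 2, 1]
Peg 2: [3]

After move 6 (1->0):
Peg 0: [1]
Peg 1: [4, 2]
Peg 2: [3]

After move 7 (0->1):
Peg 0: []
Peg 1: [4, 2, 1]
Peg 2: [3]

Answer: Peg 0: []
Peg 1: [4, 2, 1]
Peg 2: [3]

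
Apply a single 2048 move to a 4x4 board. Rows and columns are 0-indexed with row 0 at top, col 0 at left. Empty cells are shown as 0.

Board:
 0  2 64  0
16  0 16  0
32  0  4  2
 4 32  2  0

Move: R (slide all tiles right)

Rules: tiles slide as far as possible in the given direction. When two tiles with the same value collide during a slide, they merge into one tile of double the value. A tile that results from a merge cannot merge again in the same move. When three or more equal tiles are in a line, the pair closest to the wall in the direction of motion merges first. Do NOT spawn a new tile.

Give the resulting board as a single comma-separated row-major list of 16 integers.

Slide right:
row 0: [0, 2, 64, 0] -> [0, 0, 2, 64]
row 1: [16, 0, 16, 0] -> [0, 0, 0, 32]
row 2: [32, 0, 4, 2] -> [0, 32, 4, 2]
row 3: [4, 32, 2, 0] -> [0, 4, 32, 2]

Answer: 0, 0, 2, 64, 0, 0, 0, 32, 0, 32, 4, 2, 0, 4, 32, 2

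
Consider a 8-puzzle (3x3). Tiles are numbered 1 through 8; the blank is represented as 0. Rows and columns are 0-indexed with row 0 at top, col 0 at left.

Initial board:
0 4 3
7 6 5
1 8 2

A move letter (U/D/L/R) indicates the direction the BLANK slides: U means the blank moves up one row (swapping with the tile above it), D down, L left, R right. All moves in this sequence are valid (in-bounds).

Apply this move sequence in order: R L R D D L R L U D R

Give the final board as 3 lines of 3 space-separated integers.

Answer: 4 6 3
7 8 5
1 0 2

Derivation:
After move 1 (R):
4 0 3
7 6 5
1 8 2

After move 2 (L):
0 4 3
7 6 5
1 8 2

After move 3 (R):
4 0 3
7 6 5
1 8 2

After move 4 (D):
4 6 3
7 0 5
1 8 2

After move 5 (D):
4 6 3
7 8 5
1 0 2

After move 6 (L):
4 6 3
7 8 5
0 1 2

After move 7 (R):
4 6 3
7 8 5
1 0 2

After move 8 (L):
4 6 3
7 8 5
0 1 2

After move 9 (U):
4 6 3
0 8 5
7 1 2

After move 10 (D):
4 6 3
7 8 5
0 1 2

After move 11 (R):
4 6 3
7 8 5
1 0 2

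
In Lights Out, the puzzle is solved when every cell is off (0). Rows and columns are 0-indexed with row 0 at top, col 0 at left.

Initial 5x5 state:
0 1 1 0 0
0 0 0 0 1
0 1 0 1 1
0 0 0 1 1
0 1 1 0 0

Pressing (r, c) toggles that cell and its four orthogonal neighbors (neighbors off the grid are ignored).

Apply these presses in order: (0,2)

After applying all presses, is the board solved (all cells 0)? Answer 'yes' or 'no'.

After press 1 at (0,2):
0 0 0 1 0
0 0 1 0 1
0 1 0 1 1
0 0 0 1 1
0 1 1 0 0

Lights still on: 10

Answer: no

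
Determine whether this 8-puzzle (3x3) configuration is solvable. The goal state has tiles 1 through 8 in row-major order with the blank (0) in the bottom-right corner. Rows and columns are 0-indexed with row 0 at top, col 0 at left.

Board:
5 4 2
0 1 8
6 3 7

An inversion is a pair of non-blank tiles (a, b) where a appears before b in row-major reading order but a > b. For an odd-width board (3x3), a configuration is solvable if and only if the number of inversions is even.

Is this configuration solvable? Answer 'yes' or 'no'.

Answer: yes

Derivation:
Inversions (pairs i<j in row-major order where tile[i] > tile[j] > 0): 12
12 is even, so the puzzle is solvable.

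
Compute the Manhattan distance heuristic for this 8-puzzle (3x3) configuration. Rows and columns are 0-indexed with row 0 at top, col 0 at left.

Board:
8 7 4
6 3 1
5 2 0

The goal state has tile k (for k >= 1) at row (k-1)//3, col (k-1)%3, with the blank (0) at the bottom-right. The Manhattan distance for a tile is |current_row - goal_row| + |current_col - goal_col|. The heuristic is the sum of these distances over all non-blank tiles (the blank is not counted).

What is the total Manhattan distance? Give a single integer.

Tile 8: (0,0)->(2,1) = 3
Tile 7: (0,1)->(2,0) = 3
Tile 4: (0,2)->(1,0) = 3
Tile 6: (1,0)->(1,2) = 2
Tile 3: (1,1)->(0,2) = 2
Tile 1: (1,2)->(0,0) = 3
Tile 5: (2,0)->(1,1) = 2
Tile 2: (2,1)->(0,1) = 2
Sum: 3 + 3 + 3 + 2 + 2 + 3 + 2 + 2 = 20

Answer: 20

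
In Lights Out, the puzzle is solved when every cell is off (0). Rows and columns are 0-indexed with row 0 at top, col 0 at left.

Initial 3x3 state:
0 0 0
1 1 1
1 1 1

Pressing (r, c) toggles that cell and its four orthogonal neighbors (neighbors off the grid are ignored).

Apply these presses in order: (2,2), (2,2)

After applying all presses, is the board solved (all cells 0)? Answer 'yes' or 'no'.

After press 1 at (2,2):
0 0 0
1 1 0
1 0 0

After press 2 at (2,2):
0 0 0
1 1 1
1 1 1

Lights still on: 6

Answer: no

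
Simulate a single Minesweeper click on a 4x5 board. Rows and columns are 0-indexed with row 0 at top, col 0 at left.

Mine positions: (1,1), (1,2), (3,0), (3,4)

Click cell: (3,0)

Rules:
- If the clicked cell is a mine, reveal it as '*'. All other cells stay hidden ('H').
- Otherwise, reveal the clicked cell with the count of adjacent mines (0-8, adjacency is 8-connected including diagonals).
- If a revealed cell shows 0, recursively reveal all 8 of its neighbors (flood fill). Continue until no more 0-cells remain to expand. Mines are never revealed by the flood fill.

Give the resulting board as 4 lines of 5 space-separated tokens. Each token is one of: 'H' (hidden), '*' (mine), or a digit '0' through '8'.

H H H H H
H H H H H
H H H H H
* H H H H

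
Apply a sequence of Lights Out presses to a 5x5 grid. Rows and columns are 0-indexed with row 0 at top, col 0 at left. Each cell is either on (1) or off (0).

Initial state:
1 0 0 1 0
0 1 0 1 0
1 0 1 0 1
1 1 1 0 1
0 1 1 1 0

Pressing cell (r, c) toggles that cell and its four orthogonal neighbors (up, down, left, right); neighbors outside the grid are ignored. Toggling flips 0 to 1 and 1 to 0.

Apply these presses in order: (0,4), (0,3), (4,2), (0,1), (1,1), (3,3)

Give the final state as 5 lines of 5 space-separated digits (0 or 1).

After press 1 at (0,4):
1 0 0 0 1
0 1 0 1 1
1 0 1 0 1
1 1 1 0 1
0 1 1 1 0

After press 2 at (0,3):
1 0 1 1 0
0 1 0 0 1
1 0 1 0 1
1 1 1 0 1
0 1 1 1 0

After press 3 at (4,2):
1 0 1 1 0
0 1 0 0 1
1 0 1 0 1
1 1 0 0 1
0 0 0 0 0

After press 4 at (0,1):
0 1 0 1 0
0 0 0 0 1
1 0 1 0 1
1 1 0 0 1
0 0 0 0 0

After press 5 at (1,1):
0 0 0 1 0
1 1 1 0 1
1 1 1 0 1
1 1 0 0 1
0 0 0 0 0

After press 6 at (3,3):
0 0 0 1 0
1 1 1 0 1
1 1 1 1 1
1 1 1 1 0
0 0 0 1 0

Answer: 0 0 0 1 0
1 1 1 0 1
1 1 1 1 1
1 1 1 1 0
0 0 0 1 0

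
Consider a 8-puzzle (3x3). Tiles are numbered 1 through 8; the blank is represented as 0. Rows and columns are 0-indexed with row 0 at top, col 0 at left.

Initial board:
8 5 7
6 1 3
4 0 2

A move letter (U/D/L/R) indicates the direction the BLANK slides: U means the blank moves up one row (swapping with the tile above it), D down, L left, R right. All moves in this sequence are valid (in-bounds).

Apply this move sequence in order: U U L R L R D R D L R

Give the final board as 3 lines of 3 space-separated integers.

Answer: 8 5 7
6 3 2
4 1 0

Derivation:
After move 1 (U):
8 5 7
6 0 3
4 1 2

After move 2 (U):
8 0 7
6 5 3
4 1 2

After move 3 (L):
0 8 7
6 5 3
4 1 2

After move 4 (R):
8 0 7
6 5 3
4 1 2

After move 5 (L):
0 8 7
6 5 3
4 1 2

After move 6 (R):
8 0 7
6 5 3
4 1 2

After move 7 (D):
8 5 7
6 0 3
4 1 2

After move 8 (R):
8 5 7
6 3 0
4 1 2

After move 9 (D):
8 5 7
6 3 2
4 1 0

After move 10 (L):
8 5 7
6 3 2
4 0 1

After move 11 (R):
8 5 7
6 3 2
4 1 0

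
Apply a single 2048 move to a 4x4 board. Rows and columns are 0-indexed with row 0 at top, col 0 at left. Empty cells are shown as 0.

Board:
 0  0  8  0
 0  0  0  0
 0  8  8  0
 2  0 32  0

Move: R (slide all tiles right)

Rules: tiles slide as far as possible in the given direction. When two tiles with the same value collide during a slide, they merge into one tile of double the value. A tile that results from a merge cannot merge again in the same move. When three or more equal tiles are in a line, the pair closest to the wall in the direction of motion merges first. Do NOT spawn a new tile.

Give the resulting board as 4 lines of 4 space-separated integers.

Slide right:
row 0: [0, 0, 8, 0] -> [0, 0, 0, 8]
row 1: [0, 0, 0, 0] -> [0, 0, 0, 0]
row 2: [0, 8, 8, 0] -> [0, 0, 0, 16]
row 3: [2, 0, 32, 0] -> [0, 0, 2, 32]

Answer:  0  0  0  8
 0  0  0  0
 0  0  0 16
 0  0  2 32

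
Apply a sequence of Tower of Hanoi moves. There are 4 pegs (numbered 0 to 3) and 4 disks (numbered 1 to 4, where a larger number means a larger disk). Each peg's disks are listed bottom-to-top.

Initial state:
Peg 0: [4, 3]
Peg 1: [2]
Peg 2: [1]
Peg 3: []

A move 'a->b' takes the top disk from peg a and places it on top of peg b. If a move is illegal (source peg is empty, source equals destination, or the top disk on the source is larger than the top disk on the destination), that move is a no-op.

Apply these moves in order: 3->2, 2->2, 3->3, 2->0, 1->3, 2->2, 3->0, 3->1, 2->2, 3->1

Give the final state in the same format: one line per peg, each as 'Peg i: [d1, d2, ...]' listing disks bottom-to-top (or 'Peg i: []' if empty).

Answer: Peg 0: [4, 3, 1]
Peg 1: [2]
Peg 2: []
Peg 3: []

Derivation:
After move 1 (3->2):
Peg 0: [4, 3]
Peg 1: [2]
Peg 2: [1]
Peg 3: []

After move 2 (2->2):
Peg 0: [4, 3]
Peg 1: [2]
Peg 2: [1]
Peg 3: []

After move 3 (3->3):
Peg 0: [4, 3]
Peg 1: [2]
Peg 2: [1]
Peg 3: []

After move 4 (2->0):
Peg 0: [4, 3, 1]
Peg 1: [2]
Peg 2: []
Peg 3: []

After move 5 (1->3):
Peg 0: [4, 3, 1]
Peg 1: []
Peg 2: []
Peg 3: [2]

After move 6 (2->2):
Peg 0: [4, 3, 1]
Peg 1: []
Peg 2: []
Peg 3: [2]

After move 7 (3->0):
Peg 0: [4, 3, 1]
Peg 1: []
Peg 2: []
Peg 3: [2]

After move 8 (3->1):
Peg 0: [4, 3, 1]
Peg 1: [2]
Peg 2: []
Peg 3: []

After move 9 (2->2):
Peg 0: [4, 3, 1]
Peg 1: [2]
Peg 2: []
Peg 3: []

After move 10 (3->1):
Peg 0: [4, 3, 1]
Peg 1: [2]
Peg 2: []
Peg 3: []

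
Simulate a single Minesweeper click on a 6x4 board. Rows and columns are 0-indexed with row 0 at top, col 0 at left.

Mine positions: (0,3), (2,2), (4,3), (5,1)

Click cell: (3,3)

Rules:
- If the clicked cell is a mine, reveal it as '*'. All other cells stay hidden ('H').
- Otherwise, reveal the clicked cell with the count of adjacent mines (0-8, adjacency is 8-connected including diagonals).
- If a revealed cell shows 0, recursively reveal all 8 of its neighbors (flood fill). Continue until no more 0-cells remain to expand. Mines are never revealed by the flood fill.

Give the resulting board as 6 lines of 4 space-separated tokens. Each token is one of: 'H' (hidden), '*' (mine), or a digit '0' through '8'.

H H H H
H H H H
H H H H
H H H 2
H H H H
H H H H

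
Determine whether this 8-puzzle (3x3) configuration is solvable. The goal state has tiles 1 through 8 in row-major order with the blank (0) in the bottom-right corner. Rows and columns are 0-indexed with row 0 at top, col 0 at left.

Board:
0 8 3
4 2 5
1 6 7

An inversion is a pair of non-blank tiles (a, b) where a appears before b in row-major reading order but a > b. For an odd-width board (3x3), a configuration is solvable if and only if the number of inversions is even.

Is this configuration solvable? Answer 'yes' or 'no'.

Answer: no

Derivation:
Inversions (pairs i<j in row-major order where tile[i] > tile[j] > 0): 13
13 is odd, so the puzzle is not solvable.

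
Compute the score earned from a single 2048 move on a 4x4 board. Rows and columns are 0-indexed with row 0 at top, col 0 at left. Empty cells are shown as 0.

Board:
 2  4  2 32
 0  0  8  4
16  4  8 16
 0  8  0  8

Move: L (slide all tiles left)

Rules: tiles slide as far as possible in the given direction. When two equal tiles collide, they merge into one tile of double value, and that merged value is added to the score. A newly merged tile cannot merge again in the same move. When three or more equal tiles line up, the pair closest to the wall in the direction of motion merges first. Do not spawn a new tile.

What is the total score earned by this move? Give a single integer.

Answer: 16

Derivation:
Slide left:
row 0: [2, 4, 2, 32] -> [2, 4, 2, 32]  score +0 (running 0)
row 1: [0, 0, 8, 4] -> [8, 4, 0, 0]  score +0 (running 0)
row 2: [16, 4, 8, 16] -> [16, 4, 8, 16]  score +0 (running 0)
row 3: [0, 8, 0, 8] -> [16, 0, 0, 0]  score +16 (running 16)
Board after move:
 2  4  2 32
 8  4  0  0
16  4  8 16
16  0  0  0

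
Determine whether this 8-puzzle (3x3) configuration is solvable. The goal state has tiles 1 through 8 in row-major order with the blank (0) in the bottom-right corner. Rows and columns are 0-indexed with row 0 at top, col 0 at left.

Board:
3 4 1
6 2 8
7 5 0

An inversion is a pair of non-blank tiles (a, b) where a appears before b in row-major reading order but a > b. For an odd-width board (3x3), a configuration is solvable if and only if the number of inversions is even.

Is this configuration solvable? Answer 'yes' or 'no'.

Answer: no

Derivation:
Inversions (pairs i<j in row-major order where tile[i] > tile[j] > 0): 9
9 is odd, so the puzzle is not solvable.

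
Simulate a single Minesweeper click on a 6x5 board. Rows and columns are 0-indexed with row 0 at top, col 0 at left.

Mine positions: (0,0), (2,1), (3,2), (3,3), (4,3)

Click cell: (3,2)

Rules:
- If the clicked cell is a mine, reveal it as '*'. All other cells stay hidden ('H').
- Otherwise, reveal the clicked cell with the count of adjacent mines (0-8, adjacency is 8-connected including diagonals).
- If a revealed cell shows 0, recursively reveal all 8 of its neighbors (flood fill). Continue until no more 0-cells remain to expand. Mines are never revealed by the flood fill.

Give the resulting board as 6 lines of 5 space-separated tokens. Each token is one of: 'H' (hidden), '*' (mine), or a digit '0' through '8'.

H H H H H
H H H H H
H H H H H
H H * H H
H H H H H
H H H H H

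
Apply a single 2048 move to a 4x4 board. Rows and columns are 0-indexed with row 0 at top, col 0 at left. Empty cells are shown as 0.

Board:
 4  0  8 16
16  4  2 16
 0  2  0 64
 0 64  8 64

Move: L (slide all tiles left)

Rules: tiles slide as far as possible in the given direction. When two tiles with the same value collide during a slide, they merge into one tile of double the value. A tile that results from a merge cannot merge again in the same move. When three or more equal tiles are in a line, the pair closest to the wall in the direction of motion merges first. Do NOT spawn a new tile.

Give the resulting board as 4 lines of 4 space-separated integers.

Slide left:
row 0: [4, 0, 8, 16] -> [4, 8, 16, 0]
row 1: [16, 4, 2, 16] -> [16, 4, 2, 16]
row 2: [0, 2, 0, 64] -> [2, 64, 0, 0]
row 3: [0, 64, 8, 64] -> [64, 8, 64, 0]

Answer:  4  8 16  0
16  4  2 16
 2 64  0  0
64  8 64  0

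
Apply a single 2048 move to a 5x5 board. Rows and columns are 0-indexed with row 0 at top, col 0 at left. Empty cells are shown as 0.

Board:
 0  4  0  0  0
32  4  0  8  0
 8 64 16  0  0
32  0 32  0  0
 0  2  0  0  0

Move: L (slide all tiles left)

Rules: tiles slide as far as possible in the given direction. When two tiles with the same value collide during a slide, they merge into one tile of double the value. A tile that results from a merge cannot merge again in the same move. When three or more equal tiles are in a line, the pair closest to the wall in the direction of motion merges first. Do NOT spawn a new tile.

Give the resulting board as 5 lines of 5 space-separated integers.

Slide left:
row 0: [0, 4, 0, 0, 0] -> [4, 0, 0, 0, 0]
row 1: [32, 4, 0, 8, 0] -> [32, 4, 8, 0, 0]
row 2: [8, 64, 16, 0, 0] -> [8, 64, 16, 0, 0]
row 3: [32, 0, 32, 0, 0] -> [64, 0, 0, 0, 0]
row 4: [0, 2, 0, 0, 0] -> [2, 0, 0, 0, 0]

Answer:  4  0  0  0  0
32  4  8  0  0
 8 64 16  0  0
64  0  0  0  0
 2  0  0  0  0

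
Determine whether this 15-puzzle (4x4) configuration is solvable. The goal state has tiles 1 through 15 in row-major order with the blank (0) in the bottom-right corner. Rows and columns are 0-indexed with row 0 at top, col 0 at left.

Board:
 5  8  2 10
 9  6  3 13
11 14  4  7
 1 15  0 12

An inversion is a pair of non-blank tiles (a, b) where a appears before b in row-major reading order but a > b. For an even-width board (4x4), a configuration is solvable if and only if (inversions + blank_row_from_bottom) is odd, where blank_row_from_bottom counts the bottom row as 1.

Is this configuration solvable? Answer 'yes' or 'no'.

Answer: no

Derivation:
Inversions: 41
Blank is in row 3 (0-indexed from top), which is row 1 counting from the bottom (bottom = 1).
41 + 1 = 42, which is even, so the puzzle is not solvable.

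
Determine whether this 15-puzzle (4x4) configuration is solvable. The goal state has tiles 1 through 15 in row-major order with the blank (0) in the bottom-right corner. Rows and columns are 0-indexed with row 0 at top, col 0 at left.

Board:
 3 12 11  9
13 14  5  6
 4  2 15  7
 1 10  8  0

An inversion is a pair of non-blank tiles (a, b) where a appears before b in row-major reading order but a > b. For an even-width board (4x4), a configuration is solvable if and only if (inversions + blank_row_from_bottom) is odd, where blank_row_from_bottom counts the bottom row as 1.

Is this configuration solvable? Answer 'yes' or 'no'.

Inversions: 59
Blank is in row 3 (0-indexed from top), which is row 1 counting from the bottom (bottom = 1).
59 + 1 = 60, which is even, so the puzzle is not solvable.

Answer: no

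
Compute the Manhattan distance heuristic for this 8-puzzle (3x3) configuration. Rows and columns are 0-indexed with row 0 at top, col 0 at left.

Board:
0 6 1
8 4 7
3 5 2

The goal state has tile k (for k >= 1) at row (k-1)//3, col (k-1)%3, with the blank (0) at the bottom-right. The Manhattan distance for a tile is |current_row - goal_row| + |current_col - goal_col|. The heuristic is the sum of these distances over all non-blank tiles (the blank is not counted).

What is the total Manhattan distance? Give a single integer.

Answer: 18

Derivation:
Tile 6: at (0,1), goal (1,2), distance |0-1|+|1-2| = 2
Tile 1: at (0,2), goal (0,0), distance |0-0|+|2-0| = 2
Tile 8: at (1,0), goal (2,1), distance |1-2|+|0-1| = 2
Tile 4: at (1,1), goal (1,0), distance |1-1|+|1-0| = 1
Tile 7: at (1,2), goal (2,0), distance |1-2|+|2-0| = 3
Tile 3: at (2,0), goal (0,2), distance |2-0|+|0-2| = 4
Tile 5: at (2,1), goal (1,1), distance |2-1|+|1-1| = 1
Tile 2: at (2,2), goal (0,1), distance |2-0|+|2-1| = 3
Sum: 2 + 2 + 2 + 1 + 3 + 4 + 1 + 3 = 18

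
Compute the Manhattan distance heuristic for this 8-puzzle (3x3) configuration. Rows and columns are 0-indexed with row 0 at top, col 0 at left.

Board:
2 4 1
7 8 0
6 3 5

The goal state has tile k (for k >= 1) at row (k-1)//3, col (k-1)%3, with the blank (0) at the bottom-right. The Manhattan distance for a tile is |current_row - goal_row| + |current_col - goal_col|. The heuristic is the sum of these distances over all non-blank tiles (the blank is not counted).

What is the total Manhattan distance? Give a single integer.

Answer: 15

Derivation:
Tile 2: at (0,0), goal (0,1), distance |0-0|+|0-1| = 1
Tile 4: at (0,1), goal (1,0), distance |0-1|+|1-0| = 2
Tile 1: at (0,2), goal (0,0), distance |0-0|+|2-0| = 2
Tile 7: at (1,0), goal (2,0), distance |1-2|+|0-0| = 1
Tile 8: at (1,1), goal (2,1), distance |1-2|+|1-1| = 1
Tile 6: at (2,0), goal (1,2), distance |2-1|+|0-2| = 3
Tile 3: at (2,1), goal (0,2), distance |2-0|+|1-2| = 3
Tile 5: at (2,2), goal (1,1), distance |2-1|+|2-1| = 2
Sum: 1 + 2 + 2 + 1 + 1 + 3 + 3 + 2 = 15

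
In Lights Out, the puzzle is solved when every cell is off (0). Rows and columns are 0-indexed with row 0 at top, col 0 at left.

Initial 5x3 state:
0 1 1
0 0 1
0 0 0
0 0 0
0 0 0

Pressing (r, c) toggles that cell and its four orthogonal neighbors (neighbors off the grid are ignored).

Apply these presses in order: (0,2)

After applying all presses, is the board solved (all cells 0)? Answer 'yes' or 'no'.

Answer: yes

Derivation:
After press 1 at (0,2):
0 0 0
0 0 0
0 0 0
0 0 0
0 0 0

Lights still on: 0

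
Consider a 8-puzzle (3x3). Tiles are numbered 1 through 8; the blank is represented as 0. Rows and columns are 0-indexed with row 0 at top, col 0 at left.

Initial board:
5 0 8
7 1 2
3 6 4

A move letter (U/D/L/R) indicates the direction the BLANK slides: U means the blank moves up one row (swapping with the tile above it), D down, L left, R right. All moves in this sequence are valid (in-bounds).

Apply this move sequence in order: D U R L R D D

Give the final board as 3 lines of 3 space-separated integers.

After move 1 (D):
5 1 8
7 0 2
3 6 4

After move 2 (U):
5 0 8
7 1 2
3 6 4

After move 3 (R):
5 8 0
7 1 2
3 6 4

After move 4 (L):
5 0 8
7 1 2
3 6 4

After move 5 (R):
5 8 0
7 1 2
3 6 4

After move 6 (D):
5 8 2
7 1 0
3 6 4

After move 7 (D):
5 8 2
7 1 4
3 6 0

Answer: 5 8 2
7 1 4
3 6 0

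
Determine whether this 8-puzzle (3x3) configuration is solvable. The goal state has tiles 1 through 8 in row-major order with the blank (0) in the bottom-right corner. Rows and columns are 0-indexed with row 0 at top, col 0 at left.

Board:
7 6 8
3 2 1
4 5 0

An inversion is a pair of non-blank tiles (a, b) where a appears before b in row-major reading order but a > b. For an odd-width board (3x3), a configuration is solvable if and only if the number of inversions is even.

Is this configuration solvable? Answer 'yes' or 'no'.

Answer: no

Derivation:
Inversions (pairs i<j in row-major order where tile[i] > tile[j] > 0): 19
19 is odd, so the puzzle is not solvable.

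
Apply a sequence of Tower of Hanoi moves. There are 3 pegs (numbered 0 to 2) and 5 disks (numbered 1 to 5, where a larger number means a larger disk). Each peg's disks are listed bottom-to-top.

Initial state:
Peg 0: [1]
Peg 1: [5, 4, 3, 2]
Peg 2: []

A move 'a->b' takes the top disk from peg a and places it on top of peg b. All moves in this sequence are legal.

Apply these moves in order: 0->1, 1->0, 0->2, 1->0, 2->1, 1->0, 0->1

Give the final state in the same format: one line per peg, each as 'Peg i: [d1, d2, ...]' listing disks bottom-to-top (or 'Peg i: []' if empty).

Answer: Peg 0: [2]
Peg 1: [5, 4, 3, 1]
Peg 2: []

Derivation:
After move 1 (0->1):
Peg 0: []
Peg 1: [5, 4, 3, 2, 1]
Peg 2: []

After move 2 (1->0):
Peg 0: [1]
Peg 1: [5, 4, 3, 2]
Peg 2: []

After move 3 (0->2):
Peg 0: []
Peg 1: [5, 4, 3, 2]
Peg 2: [1]

After move 4 (1->0):
Peg 0: [2]
Peg 1: [5, 4, 3]
Peg 2: [1]

After move 5 (2->1):
Peg 0: [2]
Peg 1: [5, 4, 3, 1]
Peg 2: []

After move 6 (1->0):
Peg 0: [2, 1]
Peg 1: [5, 4, 3]
Peg 2: []

After move 7 (0->1):
Peg 0: [2]
Peg 1: [5, 4, 3, 1]
Peg 2: []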